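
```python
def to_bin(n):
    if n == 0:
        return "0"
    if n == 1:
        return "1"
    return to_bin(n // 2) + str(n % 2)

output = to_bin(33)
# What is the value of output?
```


to_bin(33)
= to_bin(16) + "1"
= to_bin(8) + "0" + "1"
= to_bin(4) + "0" + "0" + "1"
= to_bin(2) + "0" + "0" + "0" + "1"
= to_bin(1) + "0" + "0" + "0" + "0" + "1"
= "1" + "0" + "0" + "0" + "0" + "1"
= "100001"


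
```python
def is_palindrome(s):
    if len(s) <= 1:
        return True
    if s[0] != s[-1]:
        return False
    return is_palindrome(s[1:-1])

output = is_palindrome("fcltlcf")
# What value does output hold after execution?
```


is_palindrome("fcltlcf")
"fcltlcf": s[0]='f' == s[-1]='f' -> is_palindrome("cltlc")
"cltlc": s[0]='c' == s[-1]='c' -> is_palindrome("ltl")
"ltl": s[0]='l' == s[-1]='l' -> is_palindrome("t")
"t": len <= 1 -> True
= True


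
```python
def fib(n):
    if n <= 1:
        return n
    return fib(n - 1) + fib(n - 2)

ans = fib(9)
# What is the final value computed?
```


fib(9)
= fib(8) + fib(7)
= (fib(7) + fib(6)) + fib(7)
Computing bottom-up: fib(0)=0, fib(1)=1, fib(2)=1, fib(3)=2, fib(4)=3, fib(5)=5, fib(6)=8, fib(7)=13, fib(8)=21, fib(9)=34
= 34


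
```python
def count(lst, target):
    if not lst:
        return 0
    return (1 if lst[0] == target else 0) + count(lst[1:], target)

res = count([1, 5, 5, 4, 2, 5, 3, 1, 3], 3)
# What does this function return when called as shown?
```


count([1, 5, 5, 4, 2, 5, 3, 1, 3], 3)
lst[0]=1 != 3: 0 + count([5, 5, 4, 2, 5, 3, 1, 3], 3)
lst[0]=5 != 3: 0 + count([5, 4, 2, 5, 3, 1, 3], 3)
lst[0]=5 != 3: 0 + count([4, 2, 5, 3, 1, 3], 3)
lst[0]=4 != 3: 0 + count([2, 5, 3, 1, 3], 3)
lst[0]=2 != 3: 0 + count([5, 3, 1, 3], 3)
lst[0]=5 != 3: 0 + count([3, 1, 3], 3)
lst[0]=3 == 3: 1 + count([1, 3], 3)
lst[0]=1 != 3: 0 + count([3], 3)
lst[0]=3 == 3: 1 + count([], 3)
= 2


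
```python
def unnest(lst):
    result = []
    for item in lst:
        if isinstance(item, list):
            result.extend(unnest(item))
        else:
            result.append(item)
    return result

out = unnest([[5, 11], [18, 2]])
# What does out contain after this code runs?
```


unnest([[5, 11], [18, 2]])
Processing each element:
  [5, 11] is a list -> unnest recursively -> [5, 11]
  [18, 2] is a list -> unnest recursively -> [18, 2]
= [5, 11, 18, 2]


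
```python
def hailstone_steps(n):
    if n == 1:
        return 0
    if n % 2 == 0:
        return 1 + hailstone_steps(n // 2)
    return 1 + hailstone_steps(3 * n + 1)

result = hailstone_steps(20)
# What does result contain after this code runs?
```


hailstone_steps(20)
20 is even -> hailstone_steps(10)
10 is even -> hailstone_steps(5)
5 is odd -> 3*5+1 = 16 -> hailstone_steps(16)
16 is even -> hailstone_steps(8)
8 is even -> hailstone_steps(4)
4 is even -> hailstone_steps(2)
2 is even -> hailstone_steps(1)
Reached 1 after 7 steps
= 7


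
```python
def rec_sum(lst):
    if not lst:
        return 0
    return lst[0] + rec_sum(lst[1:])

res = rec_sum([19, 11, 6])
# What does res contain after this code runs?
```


rec_sum([19, 11, 6])
= 19 + rec_sum([11, 6])
= 19 + 11 + rec_sum([6])
= 19 + 11 + 6 + rec_sum([])
= 19 + 11 + 6 + 0
= 36


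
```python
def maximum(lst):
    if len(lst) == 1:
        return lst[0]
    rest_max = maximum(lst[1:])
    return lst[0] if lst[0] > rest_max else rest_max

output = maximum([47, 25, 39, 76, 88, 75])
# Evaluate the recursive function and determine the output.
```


maximum([47, 25, 39, 76, 88, 75])
= compare 47 with maximum([25, 39, 76, 88, 75])
= compare 25 with maximum([39, 76, 88, 75])
= compare 39 with maximum([76, 88, 75])
= compare 76 with maximum([88, 75])
= compare 88 with maximum([75])
Base: maximum([75]) = 75
compare 88 with 75: max = 88
compare 76 with 88: max = 88
compare 39 with 88: max = 88
compare 25 with 88: max = 88
compare 47 with 88: max = 88
= 88


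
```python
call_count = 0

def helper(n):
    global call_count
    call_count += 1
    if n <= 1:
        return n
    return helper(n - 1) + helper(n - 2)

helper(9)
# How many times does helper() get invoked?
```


helper(9) calls helper(8) and helper(7); each non-base call branches into two more.
Let C(k) = total number of calls made by helper(k), including the call to helper(k) itself.
Base cases: C(0) = 1, C(1) = 1
Recurrence: C(k) = 1 + C(k-1) + C(k-2)
  C(2) = 1 + C(1) + C(0) = 1 + 1 + 1 = 3
  C(3) = 1 + C(2) + C(1) = 1 + 3 + 1 = 5
  C(4) = 1 + C(3) + C(2) = 1 + 5 + 3 = 9
  C(5) = 1 + C(4) + C(3) = 1 + 9 + 5 = 15
  C(6) = 1 + C(5) + C(4) = 1 + 15 + 9 = 25
  C(7) = 1 + C(6) + C(5) = 1 + 25 + 15 = 41
  C(8) = 1 + C(7) + C(6) = 1 + 41 + 25 = 67
  C(9) = 1 + C(8) + C(7) = 1 + 67 + 41 = 109
Total calls = C(9) = 109


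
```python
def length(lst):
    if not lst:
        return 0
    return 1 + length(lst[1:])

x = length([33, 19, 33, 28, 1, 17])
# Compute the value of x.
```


length([33, 19, 33, 28, 1, 17])
= 1 + length([19, 33, 28, 1, 17])
= 1 + 1 + length([33, 28, 1, 17])
= 1 + 1 + 1 + length([28, 1, 17])
= 1 + 1 + 1 + 1 + length([1, 17])
= 1 + 1 + 1 + 1 + 1 + length([17])
= 1 + 1 + 1 + 1 + 1 + 1 + length([])
= 1 + 1 + 1 + 1 + 1 + 1 + 0
= 6


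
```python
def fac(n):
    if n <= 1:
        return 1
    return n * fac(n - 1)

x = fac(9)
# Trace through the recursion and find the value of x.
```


fac(9)
= 9 * fac(8)
= 9 * 8 * fac(7)
= 9 * 8 * 7 * fac(6)
= 9 * 8 * 7 * 6 * fac(5)
= 9 * 8 * 7 * 6 * 5 * fac(4)
= 9 * 8 * 7 * 6 * 5 * 4 * fac(3)
= 9 * 8 * 7 * 6 * 5 * 4 * 3 * fac(2)
= 9 * 8 * 7 * 6 * 5 * 4 * 3 * 2 * fac(1)
= 9 * 8 * 7 * 6 * 5 * 4 * 3 * 2 * 1
= 362880


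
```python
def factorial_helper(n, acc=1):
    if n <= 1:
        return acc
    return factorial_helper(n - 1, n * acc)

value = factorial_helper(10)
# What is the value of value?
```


factorial_helper(10, 1)
= factorial_helper(9, 10 * 1) = factorial_helper(9, 10)
= factorial_helper(8, 9 * 10) = factorial_helper(8, 90)
= factorial_helper(7, 8 * 90) = factorial_helper(7, 720)
= factorial_helper(6, 7 * 720) = factorial_helper(6, 5040)
= factorial_helper(5, 6 * 5040) = factorial_helper(5, 30240)
= factorial_helper(4, 5 * 30240) = factorial_helper(4, 151200)
= factorial_helper(3, 4 * 151200) = factorial_helper(3, 604800)
= factorial_helper(2, 3 * 604800) = factorial_helper(2, 1814400)
= factorial_helper(1, 2 * 1814400) = factorial_helper(1, 3628800)
n <= 1, return acc = 3628800


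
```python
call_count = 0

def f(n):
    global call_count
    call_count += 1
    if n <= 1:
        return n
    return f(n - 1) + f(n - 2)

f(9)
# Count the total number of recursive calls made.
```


f(9) calls f(8) and f(7); each non-base call branches into two more.
Let C(k) = total number of calls made by f(k), including the call to f(k) itself.
Base cases: C(0) = 1, C(1) = 1
Recurrence: C(k) = 1 + C(k-1) + C(k-2)
  C(2) = 1 + C(1) + C(0) = 1 + 1 + 1 = 3
  C(3) = 1 + C(2) + C(1) = 1 + 3 + 1 = 5
  C(4) = 1 + C(3) + C(2) = 1 + 5 + 3 = 9
  C(5) = 1 + C(4) + C(3) = 1 + 9 + 5 = 15
  C(6) = 1 + C(5) + C(4) = 1 + 15 + 9 = 25
  C(7) = 1 + C(6) + C(5) = 1 + 25 + 15 = 41
  C(8) = 1 + C(7) + C(6) = 1 + 41 + 25 = 67
  C(9) = 1 + C(8) + C(7) = 1 + 67 + 41 = 109
Total calls = C(9) = 109


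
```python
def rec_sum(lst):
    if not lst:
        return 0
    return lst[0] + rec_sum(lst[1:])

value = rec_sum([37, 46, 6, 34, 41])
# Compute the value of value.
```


rec_sum([37, 46, 6, 34, 41])
= 37 + rec_sum([46, 6, 34, 41])
= 37 + 46 + rec_sum([6, 34, 41])
= 37 + 46 + 6 + rec_sum([34, 41])
= 37 + 46 + 6 + 34 + rec_sum([41])
= 37 + 46 + 6 + 34 + 41 + rec_sum([])
= 37 + 46 + 6 + 34 + 41 + 0
= 164


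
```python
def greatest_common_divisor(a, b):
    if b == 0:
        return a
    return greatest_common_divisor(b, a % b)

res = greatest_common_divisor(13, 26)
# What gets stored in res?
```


greatest_common_divisor(13, 26)
= greatest_common_divisor(26, 13 % 26) = greatest_common_divisor(26, 13)
= greatest_common_divisor(13, 26 % 13) = greatest_common_divisor(13, 0)
b == 0, return a = 13


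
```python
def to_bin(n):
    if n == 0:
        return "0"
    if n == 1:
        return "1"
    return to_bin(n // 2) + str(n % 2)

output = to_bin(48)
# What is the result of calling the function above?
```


to_bin(48)
= to_bin(24) + "0"
= to_bin(12) + "0" + "0"
= to_bin(6) + "0" + "0" + "0"
= to_bin(3) + "0" + "0" + "0" + "0"
= to_bin(1) + "1" + "0" + "0" + "0" + "0"
= "1" + "1" + "0" + "0" + "0" + "0"
= "110000"


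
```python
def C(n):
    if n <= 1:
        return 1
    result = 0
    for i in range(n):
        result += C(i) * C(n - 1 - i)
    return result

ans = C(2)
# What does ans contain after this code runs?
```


C(2)
= sum of C(i) * C(2-1-i) for i in 0..1
  C(0)*C(1) = 1*1 = 1
  C(1)*C(0) = 1*1 = 1
= 1 + 1
= 2


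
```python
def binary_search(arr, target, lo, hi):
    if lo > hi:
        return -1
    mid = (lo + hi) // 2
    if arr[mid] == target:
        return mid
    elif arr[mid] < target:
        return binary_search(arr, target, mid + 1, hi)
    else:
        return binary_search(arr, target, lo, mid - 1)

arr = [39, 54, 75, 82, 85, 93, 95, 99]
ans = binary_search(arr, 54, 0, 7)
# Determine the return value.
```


binary_search(arr, 54, 0, 7)
lo=0, hi=7, mid=3, arr[mid]=82
82 > 54, search left half
lo=0, hi=2, mid=1, arr[mid]=54
arr[1] == 54, found at index 1
= 1


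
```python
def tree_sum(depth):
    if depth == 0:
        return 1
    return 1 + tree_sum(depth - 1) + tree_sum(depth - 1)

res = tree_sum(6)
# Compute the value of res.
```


tree_sum(6)
= 1 + tree_sum(5) + tree_sum(5)
= 1 + 2 * tree_sum(5)
tree_sum(k) = 2^(k+1) - 1
tree_sum(0) = 1
tree_sum(1) = 3
tree_sum(2) = 7
tree_sum(3) = 15
tree_sum(4) = 31
tree_sum(6) = 2^7 - 1 = 127


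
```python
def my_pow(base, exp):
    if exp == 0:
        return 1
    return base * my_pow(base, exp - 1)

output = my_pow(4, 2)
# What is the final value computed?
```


my_pow(4, 2)
= 4 * my_pow(4, 1)
= 4 * 4 * my_pow(4, 0)
= 4 * 4 * 1
= 16


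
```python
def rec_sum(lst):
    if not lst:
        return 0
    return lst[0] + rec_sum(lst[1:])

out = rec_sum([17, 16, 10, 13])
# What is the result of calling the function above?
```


rec_sum([17, 16, 10, 13])
= 17 + rec_sum([16, 10, 13])
= 17 + 16 + rec_sum([10, 13])
= 17 + 16 + 10 + rec_sum([13])
= 17 + 16 + 10 + 13 + rec_sum([])
= 17 + 16 + 10 + 13 + 0
= 56


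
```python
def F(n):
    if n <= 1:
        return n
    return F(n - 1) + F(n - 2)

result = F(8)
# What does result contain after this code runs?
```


F(8)
= F(7) + F(6)
= (F(6) + F(5)) + F(6)
Computing bottom-up: F(0)=0, F(1)=1, F(2)=1, F(3)=2, F(4)=3, F(5)=5, F(6)=8, F(7)=13, F(8)=21
= 21


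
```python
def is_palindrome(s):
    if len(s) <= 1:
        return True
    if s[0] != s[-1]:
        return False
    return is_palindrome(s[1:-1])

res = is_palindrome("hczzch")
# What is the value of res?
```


is_palindrome("hczzch")
"hczzch": s[0]='h' == s[-1]='h' -> is_palindrome("czzc")
"czzc": s[0]='c' == s[-1]='c' -> is_palindrome("zz")
"zz": s[0]='z' == s[-1]='z' -> is_palindrome("")
"": len <= 1 -> True
= True


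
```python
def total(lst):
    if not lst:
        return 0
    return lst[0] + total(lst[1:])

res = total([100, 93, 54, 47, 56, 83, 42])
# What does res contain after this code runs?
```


total([100, 93, 54, 47, 56, 83, 42])
= 100 + total([93, 54, 47, 56, 83, 42])
= 100 + 93 + total([54, 47, 56, 83, 42])
= 100 + 93 + 54 + total([47, 56, 83, 42])
= 100 + 93 + 54 + 47 + total([56, 83, 42])
= 100 + 93 + 54 + 47 + 56 + total([83, 42])
= 100 + 93 + 54 + 47 + 56 + 83 + total([42])
= 100 + 93 + 54 + 47 + 56 + 83 + 42 + total([])
= 100 + 93 + 54 + 47 + 56 + 83 + 42 + 0
= 475


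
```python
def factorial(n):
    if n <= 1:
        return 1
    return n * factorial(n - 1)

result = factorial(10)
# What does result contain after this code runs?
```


factorial(10)
= 10 * factorial(9)
= 10 * 9 * factorial(8)
= 10 * 9 * 8 * factorial(7)
= 10 * 9 * 8 * 7 * factorial(6)
= 10 * 9 * 8 * 7 * 6 * factorial(5)
= 10 * 9 * 8 * 7 * 6 * 5 * factorial(4)
= 10 * 9 * 8 * 7 * 6 * 5 * 4 * factorial(3)
= 10 * 9 * 8 * 7 * 6 * 5 * 4 * 3 * factorial(2)
= 10 * 9 * 8 * 7 * 6 * 5 * 4 * 3 * 2 * factorial(1)
= 10 * 9 * 8 * 7 * 6 * 5 * 4 * 3 * 2 * 1
= 3628800


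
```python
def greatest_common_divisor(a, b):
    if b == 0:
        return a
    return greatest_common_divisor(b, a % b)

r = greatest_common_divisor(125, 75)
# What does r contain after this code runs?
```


greatest_common_divisor(125, 75)
= greatest_common_divisor(75, 125 % 75) = greatest_common_divisor(75, 50)
= greatest_common_divisor(50, 75 % 50) = greatest_common_divisor(50, 25)
= greatest_common_divisor(25, 50 % 25) = greatest_common_divisor(25, 0)
b == 0, return a = 25


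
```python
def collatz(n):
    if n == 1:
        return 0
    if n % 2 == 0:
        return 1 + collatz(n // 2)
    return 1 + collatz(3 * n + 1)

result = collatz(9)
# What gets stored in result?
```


collatz(9)
9 is odd -> 3*9+1 = 28 -> collatz(28)
28 is even -> collatz(14)
14 is even -> collatz(7)
7 is odd -> 3*7+1 = 22 -> collatz(22)
22 is even -> collatz(11)
11 is odd -> 3*11+1 = 34 -> collatz(34)
34 is even -> collatz(17)
17 is odd -> 3*17+1 = 52 -> collatz(52)
52 is even -> collatz(26)
26 is even -> collatz(13)
13 is odd -> 3*13+1 = 40 -> collatz(40)
40 is even -> collatz(20)
20 is even -> collatz(10)
10 is even -> collatz(5)
5 is odd -> 3*5+1 = 16 -> collatz(16)
16 is even -> collatz(8)
8 is even -> collatz(4)
4 is even -> collatz(2)
2 is even -> collatz(1)
Reached 1 after 19 steps
= 19


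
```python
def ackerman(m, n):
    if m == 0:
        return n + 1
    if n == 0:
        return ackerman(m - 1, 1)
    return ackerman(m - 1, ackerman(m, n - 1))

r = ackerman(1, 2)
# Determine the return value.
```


ackerman(1, 2)
= ackerman(0, ackerman(1, 1))
First compute ackerman(1, 1) = 3
= ackerman(0, 3)
= 4


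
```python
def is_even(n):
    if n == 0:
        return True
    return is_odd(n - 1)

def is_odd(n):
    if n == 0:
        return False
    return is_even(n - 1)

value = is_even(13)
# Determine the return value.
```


is_even(13)
= is_odd(12)
= is_even(11)
= is_odd(10)
= is_even(9)
= is_odd(8)
= is_even(7)
= is_odd(6)
= is_even(5)
= is_odd(4)
= is_even(3)
= is_odd(2)
= is_even(1)
= is_odd(0)
n == 0: return False
= False


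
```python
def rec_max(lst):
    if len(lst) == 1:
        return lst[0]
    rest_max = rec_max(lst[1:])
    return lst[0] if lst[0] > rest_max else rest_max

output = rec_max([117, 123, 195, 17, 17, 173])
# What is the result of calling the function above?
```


rec_max([117, 123, 195, 17, 17, 173])
= compare 117 with rec_max([123, 195, 17, 17, 173])
= compare 123 with rec_max([195, 17, 17, 173])
= compare 195 with rec_max([17, 17, 173])
= compare 17 with rec_max([17, 173])
= compare 17 with rec_max([173])
Base: rec_max([173]) = 173
compare 17 with 173: max = 173
compare 17 with 173: max = 173
compare 195 with 173: max = 195
compare 123 with 195: max = 195
compare 117 with 195: max = 195
= 195


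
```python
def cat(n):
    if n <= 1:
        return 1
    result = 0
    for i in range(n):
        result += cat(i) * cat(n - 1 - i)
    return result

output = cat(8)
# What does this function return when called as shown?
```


cat(8)
= sum of cat(i) * cat(8-1-i) for i in 0..7
First compute sub-values bottom-up:
  cat(0) = 1, cat(1) = 1
  cat(2) = 1*1 + 1*1 = 2
  cat(3) = 1*2 + 1*1 + 2*1 = 5
  cat(4) = 1*5 + 1*2 + 2*1 + 5*1 = 14
  cat(5) = 1*14 + 1*5 + 2*2 + 5*1 + 14*1 = 42
  cat(6) = 1*42 + 1*14 + 2*5 + 5*2 + 14*1 + 42*1 = 132
  cat(7) = 1*132 + 1*42 + 2*14 + 5*5 + 14*2 + 42*1 + 132*1 = 429
Now cat(8):
  cat(0)*cat(7) = 1*429 = 429
  cat(1)*cat(6) = 1*132 = 132
  cat(2)*cat(5) = 2*42 = 84
  cat(3)*cat(4) = 5*14 = 70
  cat(4)*cat(3) = 14*5 = 70
  cat(5)*cat(2) = 42*2 = 84
  cat(6)*cat(1) = 132*1 = 132
  cat(7)*cat(0) = 429*1 = 429
= 429 + 132 + 84 + 70 + 70 + 84 + 132 + 429
= 1430


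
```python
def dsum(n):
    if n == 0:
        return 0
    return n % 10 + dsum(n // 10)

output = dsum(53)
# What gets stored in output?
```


dsum(53)
= 3 + dsum(5)
= 3 + 5 + dsum(0)
= 3 + 5 + 0
= 8


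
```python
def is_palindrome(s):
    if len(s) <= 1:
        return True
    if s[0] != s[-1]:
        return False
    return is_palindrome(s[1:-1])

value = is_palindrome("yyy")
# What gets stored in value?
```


is_palindrome("yyy")
"yyy": s[0]='y' == s[-1]='y' -> is_palindrome("y")
"y": len <= 1 -> True
= True


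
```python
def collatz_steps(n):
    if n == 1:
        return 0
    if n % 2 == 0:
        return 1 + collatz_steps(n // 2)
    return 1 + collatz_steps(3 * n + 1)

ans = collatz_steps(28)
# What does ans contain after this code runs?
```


collatz_steps(28)
28 is even -> collatz_steps(14)
14 is even -> collatz_steps(7)
7 is odd -> 3*7+1 = 22 -> collatz_steps(22)
22 is even -> collatz_steps(11)
11 is odd -> 3*11+1 = 34 -> collatz_steps(34)
34 is even -> collatz_steps(17)
17 is odd -> 3*17+1 = 52 -> collatz_steps(52)
52 is even -> collatz_steps(26)
26 is even -> collatz_steps(13)
13 is odd -> 3*13+1 = 40 -> collatz_steps(40)
40 is even -> collatz_steps(20)
20 is even -> collatz_steps(10)
10 is even -> collatz_steps(5)
5 is odd -> 3*5+1 = 16 -> collatz_steps(16)
16 is even -> collatz_steps(8)
8 is even -> collatz_steps(4)
4 is even -> collatz_steps(2)
2 is even -> collatz_steps(1)
Reached 1 after 18 steps
= 18


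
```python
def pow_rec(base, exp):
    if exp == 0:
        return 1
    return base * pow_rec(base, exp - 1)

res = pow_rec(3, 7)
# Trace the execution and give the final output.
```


pow_rec(3, 7)
= 3 * pow_rec(3, 6)
= 3 * 3 * pow_rec(3, 5)
= 3 * 3 * 3 * pow_rec(3, 4)
= 3 * 3 * 3 * 3 * pow_rec(3, 3)
= 3 * 3 * 3 * 3 * 3 * pow_rec(3, 2)
= 3 * 3 * 3 * 3 * 3 * 3 * pow_rec(3, 1)
= 3 * 3 * 3 * 3 * 3 * 3 * 3 * pow_rec(3, 0)
= 3 * 3 * 3 * 3 * 3 * 3 * 3 * 1
= 2187


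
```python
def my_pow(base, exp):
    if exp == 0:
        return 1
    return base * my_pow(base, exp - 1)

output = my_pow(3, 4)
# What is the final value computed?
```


my_pow(3, 4)
= 3 * my_pow(3, 3)
= 3 * 3 * my_pow(3, 2)
= 3 * 3 * 3 * my_pow(3, 1)
= 3 * 3 * 3 * 3 * my_pow(3, 0)
= 3 * 3 * 3 * 3 * 1
= 81


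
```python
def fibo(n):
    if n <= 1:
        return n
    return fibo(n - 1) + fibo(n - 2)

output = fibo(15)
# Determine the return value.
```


fibo(15)
= fibo(14) + fibo(13)
= (fibo(13) + fibo(12)) + fibo(13)
Computing bottom-up: fibo(0)=0, fibo(1)=1, fibo(2)=1, fibo(3)=2, fibo(4)=3, fibo(5)=5, fibo(6)=8, fibo(7)=13, fibo(8)=21, fibo(9)=34, fibo(10)=55, fibo(11)=89, fibo(12)=144, fibo(13)=233, fibo(14)=377, fibo(15)=610
= 610


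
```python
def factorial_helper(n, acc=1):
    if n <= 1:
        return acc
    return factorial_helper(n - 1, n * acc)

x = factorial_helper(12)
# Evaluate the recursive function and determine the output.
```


factorial_helper(12, 1)
= factorial_helper(11, 12 * 1) = factorial_helper(11, 12)
= factorial_helper(10, 11 * 12) = factorial_helper(10, 132)
= factorial_helper(9, 10 * 132) = factorial_helper(9, 1320)
= factorial_helper(8, 9 * 1320) = factorial_helper(8, 11880)
= factorial_helper(7, 8 * 11880) = factorial_helper(7, 95040)
= factorial_helper(6, 7 * 95040) = factorial_helper(6, 665280)
= factorial_helper(5, 6 * 665280) = factorial_helper(5, 3991680)
= factorial_helper(4, 5 * 3991680) = factorial_helper(4, 19958400)
= factorial_helper(3, 4 * 19958400) = factorial_helper(3, 79833600)
= factorial_helper(2, 3 * 79833600) = factorial_helper(2, 239500800)
= factorial_helper(1, 2 * 239500800) = factorial_helper(1, 479001600)
n <= 1, return acc = 479001600


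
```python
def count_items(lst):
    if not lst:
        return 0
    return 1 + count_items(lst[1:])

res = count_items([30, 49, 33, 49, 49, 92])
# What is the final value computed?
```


count_items([30, 49, 33, 49, 49, 92])
= 1 + count_items([49, 33, 49, 49, 92])
= 1 + 1 + count_items([33, 49, 49, 92])
= 1 + 1 + 1 + count_items([49, 49, 92])
= 1 + 1 + 1 + 1 + count_items([49, 92])
= 1 + 1 + 1 + 1 + 1 + count_items([92])
= 1 + 1 + 1 + 1 + 1 + 1 + count_items([])
= 1 + 1 + 1 + 1 + 1 + 1 + 0
= 6


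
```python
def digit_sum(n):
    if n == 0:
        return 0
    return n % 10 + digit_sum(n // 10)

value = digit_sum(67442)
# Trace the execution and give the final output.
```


digit_sum(67442)
= 2 + digit_sum(6744)
= 2 + 4 + digit_sum(674)
= 2 + 4 + 4 + digit_sum(67)
= 2 + 4 + 4 + 7 + digit_sum(6)
= 2 + 4 + 4 + 7 + 6 + digit_sum(0)
= 2 + 4 + 4 + 7 + 6 + 0
= 23


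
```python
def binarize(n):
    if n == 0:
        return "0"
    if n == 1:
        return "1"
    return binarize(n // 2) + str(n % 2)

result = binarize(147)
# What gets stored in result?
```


binarize(147)
= binarize(73) + "1"
= binarize(36) + "1" + "1"
= binarize(18) + "0" + "1" + "1"
= binarize(9) + "0" + "0" + "1" + "1"
= binarize(4) + "1" + "0" + "0" + "1" + "1"
= binarize(2) + "0" + "1" + "0" + "0" + "1" + "1"
= binarize(1) + "0" + "0" + "1" + "0" + "0" + "1" + "1"
= "1" + "0" + "0" + "1" + "0" + "0" + "1" + "1"
= "10010011"


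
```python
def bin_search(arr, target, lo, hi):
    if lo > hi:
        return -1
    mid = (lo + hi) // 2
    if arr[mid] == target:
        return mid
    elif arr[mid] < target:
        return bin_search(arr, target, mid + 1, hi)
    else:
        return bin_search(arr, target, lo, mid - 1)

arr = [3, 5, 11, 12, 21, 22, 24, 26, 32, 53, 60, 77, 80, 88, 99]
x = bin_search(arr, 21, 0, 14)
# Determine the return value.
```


bin_search(arr, 21, 0, 14)
lo=0, hi=14, mid=7, arr[mid]=26
26 > 21, search left half
lo=0, hi=6, mid=3, arr[mid]=12
12 < 21, search right half
lo=4, hi=6, mid=5, arr[mid]=22
22 > 21, search left half
lo=4, hi=4, mid=4, arr[mid]=21
arr[4] == 21, found at index 4
= 4


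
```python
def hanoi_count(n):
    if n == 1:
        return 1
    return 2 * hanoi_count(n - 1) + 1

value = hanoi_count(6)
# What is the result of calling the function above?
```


hanoi_count(6)
= 2 * hanoi_count(5) + 1
= 2 * (2 * hanoi_count(4) + 1) + 1
= 2 * (2 * (2 * hanoi_count(3) + 1) + 1) + 1
= 2 * (2 * (2 * (2 * hanoi_count(2) + 1) + 1) + 1) + 1
= 2 * (2 * (2 * (2 * (2 * hanoi_count(1) + 1) + 1) + 1) + 1) + 1
Now compute bottom-up:
hanoi_count(1) = 1
hanoi_count(2) = 2 * 1 + 1 = 3
hanoi_count(3) = 2 * 3 + 1 = 7
hanoi_count(4) = 2 * 7 + 1 = 15
hanoi_count(5) = 2 * 15 + 1 = 31
hanoi_count(6) = 2 * 31 + 1 = 63
= 63


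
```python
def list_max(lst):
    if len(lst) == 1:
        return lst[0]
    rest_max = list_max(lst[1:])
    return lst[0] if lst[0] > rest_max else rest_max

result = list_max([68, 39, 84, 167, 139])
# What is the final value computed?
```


list_max([68, 39, 84, 167, 139])
= compare 68 with list_max([39, 84, 167, 139])
= compare 39 with list_max([84, 167, 139])
= compare 84 with list_max([167, 139])
= compare 167 with list_max([139])
Base: list_max([139]) = 139
compare 167 with 139: max = 167
compare 84 with 167: max = 167
compare 39 with 167: max = 167
compare 68 with 167: max = 167
= 167


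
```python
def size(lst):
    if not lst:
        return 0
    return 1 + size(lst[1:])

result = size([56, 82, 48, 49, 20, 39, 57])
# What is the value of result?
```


size([56, 82, 48, 49, 20, 39, 57])
= 1 + size([82, 48, 49, 20, 39, 57])
= 1 + 1 + size([48, 49, 20, 39, 57])
= 1 + 1 + 1 + size([49, 20, 39, 57])
= 1 + 1 + 1 + 1 + size([20, 39, 57])
= 1 + 1 + 1 + 1 + 1 + size([39, 57])
= 1 + 1 + 1 + 1 + 1 + 1 + size([57])
= 1 + 1 + 1 + 1 + 1 + 1 + 1 + size([])
= 1 + 1 + 1 + 1 + 1 + 1 + 1 + 0
= 7


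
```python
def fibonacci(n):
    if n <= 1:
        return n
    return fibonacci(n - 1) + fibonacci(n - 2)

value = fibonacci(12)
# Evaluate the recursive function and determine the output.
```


fibonacci(12)
= fibonacci(11) + fibonacci(10)
= (fibonacci(10) + fibonacci(9)) + fibonacci(10)
Computing bottom-up: fibonacci(0)=0, fibonacci(1)=1, fibonacci(2)=1, fibonacci(3)=2, fibonacci(4)=3, fibonacci(5)=5, fibonacci(6)=8, fibonacci(7)=13, fibonacci(8)=21, fibonacci(9)=34, fibonacci(10)=55, fibonacci(11)=89, fibonacci(12)=144
= 144


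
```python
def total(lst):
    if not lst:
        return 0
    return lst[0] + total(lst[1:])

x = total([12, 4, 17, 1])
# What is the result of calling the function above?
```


total([12, 4, 17, 1])
= 12 + total([4, 17, 1])
= 12 + 4 + total([17, 1])
= 12 + 4 + 17 + total([1])
= 12 + 4 + 17 + 1 + total([])
= 12 + 4 + 17 + 1 + 0
= 34


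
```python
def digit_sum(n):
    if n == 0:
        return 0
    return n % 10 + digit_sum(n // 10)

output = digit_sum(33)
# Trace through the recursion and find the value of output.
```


digit_sum(33)
= 3 + digit_sum(3)
= 3 + 3 + digit_sum(0)
= 3 + 3 + 0
= 6


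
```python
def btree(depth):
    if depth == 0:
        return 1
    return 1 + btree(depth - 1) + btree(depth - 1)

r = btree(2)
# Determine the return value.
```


btree(2)
= 1 + btree(1) + btree(1)
= 1 + 2 * btree(1)
btree(k) = 2^(k+1) - 1
btree(0) = 1
btree(1) = 3
btree(2) = 7
btree(2) = 2^3 - 1 = 7


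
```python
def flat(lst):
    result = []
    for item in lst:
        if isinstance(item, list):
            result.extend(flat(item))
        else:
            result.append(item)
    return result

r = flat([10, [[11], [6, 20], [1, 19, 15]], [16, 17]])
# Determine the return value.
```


flat([10, [[11], [6, 20], [1, 19, 15]], [16, 17]])
Processing each element:
  10 is not a list -> append 10
  [[11], [6, 20], [1, 19, 15]] is a list -> flat recursively -> [11, 6, 20, 1, 19, 15]
  [16, 17] is a list -> flat recursively -> [16, 17]
= [10, 11, 6, 20, 1, 19, 15, 16, 17]


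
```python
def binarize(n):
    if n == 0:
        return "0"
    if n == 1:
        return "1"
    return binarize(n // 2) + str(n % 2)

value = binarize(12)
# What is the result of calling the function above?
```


binarize(12)
= binarize(6) + "0"
= binarize(3) + "0" + "0"
= binarize(1) + "1" + "0" + "0"
= "1" + "1" + "0" + "0"
= "1100"


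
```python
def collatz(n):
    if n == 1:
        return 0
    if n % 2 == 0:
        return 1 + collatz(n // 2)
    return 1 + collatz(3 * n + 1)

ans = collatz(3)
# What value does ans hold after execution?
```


collatz(3)
3 is odd -> 3*3+1 = 10 -> collatz(10)
10 is even -> collatz(5)
5 is odd -> 3*5+1 = 16 -> collatz(16)
16 is even -> collatz(8)
8 is even -> collatz(4)
4 is even -> collatz(2)
2 is even -> collatz(1)
Reached 1 after 7 steps
= 7


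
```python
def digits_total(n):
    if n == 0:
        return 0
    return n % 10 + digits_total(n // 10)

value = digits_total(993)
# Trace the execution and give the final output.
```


digits_total(993)
= 3 + digits_total(99)
= 3 + 9 + digits_total(9)
= 3 + 9 + 9 + digits_total(0)
= 3 + 9 + 9 + 0
= 21


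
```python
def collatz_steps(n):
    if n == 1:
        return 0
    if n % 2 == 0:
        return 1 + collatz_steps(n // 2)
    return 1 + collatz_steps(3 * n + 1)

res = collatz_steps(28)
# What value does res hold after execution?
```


collatz_steps(28)
28 is even -> collatz_steps(14)
14 is even -> collatz_steps(7)
7 is odd -> 3*7+1 = 22 -> collatz_steps(22)
22 is even -> collatz_steps(11)
11 is odd -> 3*11+1 = 34 -> collatz_steps(34)
34 is even -> collatz_steps(17)
17 is odd -> 3*17+1 = 52 -> collatz_steps(52)
52 is even -> collatz_steps(26)
26 is even -> collatz_steps(13)
13 is odd -> 3*13+1 = 40 -> collatz_steps(40)
40 is even -> collatz_steps(20)
20 is even -> collatz_steps(10)
10 is even -> collatz_steps(5)
5 is odd -> 3*5+1 = 16 -> collatz_steps(16)
16 is even -> collatz_steps(8)
8 is even -> collatz_steps(4)
4 is even -> collatz_steps(2)
2 is even -> collatz_steps(1)
Reached 1 after 18 steps
= 18


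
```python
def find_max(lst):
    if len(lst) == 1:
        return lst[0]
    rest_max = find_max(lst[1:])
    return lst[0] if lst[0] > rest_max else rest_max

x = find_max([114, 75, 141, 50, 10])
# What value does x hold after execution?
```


find_max([114, 75, 141, 50, 10])
= compare 114 with find_max([75, 141, 50, 10])
= compare 75 with find_max([141, 50, 10])
= compare 141 with find_max([50, 10])
= compare 50 with find_max([10])
Base: find_max([10]) = 10
compare 50 with 10: max = 50
compare 141 with 50: max = 141
compare 75 with 141: max = 141
compare 114 with 141: max = 141
= 141


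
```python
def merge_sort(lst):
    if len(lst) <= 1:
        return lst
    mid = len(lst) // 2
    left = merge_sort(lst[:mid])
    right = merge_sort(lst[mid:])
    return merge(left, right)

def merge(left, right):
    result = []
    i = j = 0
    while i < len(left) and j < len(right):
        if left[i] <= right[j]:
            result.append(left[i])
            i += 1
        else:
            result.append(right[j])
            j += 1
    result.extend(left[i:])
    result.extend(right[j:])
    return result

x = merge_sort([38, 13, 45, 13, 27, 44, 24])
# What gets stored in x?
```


merge_sort([38, 13, 45, 13, 27, 44, 24])
Split into [38, 13, 45] and [13, 27, 44, 24]
Left sorted: [13, 38, 45]
Right sorted: [13, 24, 27, 44]
Merge [13, 38, 45] and [13, 24, 27, 44]
= [13, 13, 24, 27, 38, 44, 45]


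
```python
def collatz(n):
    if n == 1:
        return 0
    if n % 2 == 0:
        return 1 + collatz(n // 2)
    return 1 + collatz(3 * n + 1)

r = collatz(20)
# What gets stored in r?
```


collatz(20)
20 is even -> collatz(10)
10 is even -> collatz(5)
5 is odd -> 3*5+1 = 16 -> collatz(16)
16 is even -> collatz(8)
8 is even -> collatz(4)
4 is even -> collatz(2)
2 is even -> collatz(1)
Reached 1 after 7 steps
= 7


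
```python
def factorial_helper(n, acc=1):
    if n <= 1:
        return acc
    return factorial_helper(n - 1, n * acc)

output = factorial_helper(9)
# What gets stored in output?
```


factorial_helper(9, 1)
= factorial_helper(8, 9 * 1) = factorial_helper(8, 9)
= factorial_helper(7, 8 * 9) = factorial_helper(7, 72)
= factorial_helper(6, 7 * 72) = factorial_helper(6, 504)
= factorial_helper(5, 6 * 504) = factorial_helper(5, 3024)
= factorial_helper(4, 5 * 3024) = factorial_helper(4, 15120)
= factorial_helper(3, 4 * 15120) = factorial_helper(3, 60480)
= factorial_helper(2, 3 * 60480) = factorial_helper(2, 181440)
= factorial_helper(1, 2 * 181440) = factorial_helper(1, 362880)
n <= 1, return acc = 362880


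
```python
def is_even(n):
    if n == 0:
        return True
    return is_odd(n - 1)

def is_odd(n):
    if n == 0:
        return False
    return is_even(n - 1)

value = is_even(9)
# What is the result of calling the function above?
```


is_even(9)
= is_odd(8)
= is_even(7)
= is_odd(6)
= is_even(5)
= is_odd(4)
= is_even(3)
= is_odd(2)
= is_even(1)
= is_odd(0)
n == 0: return False
= False


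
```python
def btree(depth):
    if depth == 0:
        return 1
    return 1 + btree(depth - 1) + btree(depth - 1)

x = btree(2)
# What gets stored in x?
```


btree(2)
= 1 + btree(1) + btree(1)
= 1 + 2 * btree(1)
btree(k) = 2^(k+1) - 1
btree(0) = 1
btree(1) = 3
btree(2) = 7
btree(2) = 2^3 - 1 = 7


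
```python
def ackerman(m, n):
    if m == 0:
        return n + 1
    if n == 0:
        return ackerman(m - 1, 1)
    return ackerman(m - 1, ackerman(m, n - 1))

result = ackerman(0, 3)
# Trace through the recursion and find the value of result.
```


ackerman(0, 3)
m == 0: return 3 + 1 = 4
= 4


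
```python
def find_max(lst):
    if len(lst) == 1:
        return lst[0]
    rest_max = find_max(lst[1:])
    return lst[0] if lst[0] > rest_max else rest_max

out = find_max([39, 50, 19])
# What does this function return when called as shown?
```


find_max([39, 50, 19])
= compare 39 with find_max([50, 19])
= compare 50 with find_max([19])
Base: find_max([19]) = 19
compare 50 with 19: max = 50
compare 39 with 50: max = 50
= 50


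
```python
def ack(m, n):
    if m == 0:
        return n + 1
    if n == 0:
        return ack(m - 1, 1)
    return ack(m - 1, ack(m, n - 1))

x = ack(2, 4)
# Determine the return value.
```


ack(2, 4)
= ack(1, ack(2, 3))
First compute ack(2, 3) = 9
= ack(1, 9)
= 11


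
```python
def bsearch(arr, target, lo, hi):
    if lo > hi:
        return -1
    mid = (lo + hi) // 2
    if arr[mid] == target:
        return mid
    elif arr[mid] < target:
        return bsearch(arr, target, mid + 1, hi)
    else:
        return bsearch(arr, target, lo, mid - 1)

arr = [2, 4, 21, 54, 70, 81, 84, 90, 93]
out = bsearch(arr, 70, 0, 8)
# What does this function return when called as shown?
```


bsearch(arr, 70, 0, 8)
lo=0, hi=8, mid=4, arr[mid]=70
arr[4] == 70, found at index 4
= 4


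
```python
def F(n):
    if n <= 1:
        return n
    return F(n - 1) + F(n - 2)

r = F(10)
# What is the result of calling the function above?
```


F(10)
= F(9) + F(8)
= (F(8) + F(7)) + F(8)
Computing bottom-up: F(0)=0, F(1)=1, F(2)=1, F(3)=2, F(4)=3, F(5)=5, F(6)=8, F(7)=13, F(8)=21, F(9)=34, F(10)=55
= 55


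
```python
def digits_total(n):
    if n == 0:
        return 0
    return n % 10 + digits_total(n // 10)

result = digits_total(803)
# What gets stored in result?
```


digits_total(803)
= 3 + digits_total(80)
= 3 + 0 + digits_total(8)
= 3 + 0 + 8 + digits_total(0)
= 3 + 0 + 8 + 0
= 11


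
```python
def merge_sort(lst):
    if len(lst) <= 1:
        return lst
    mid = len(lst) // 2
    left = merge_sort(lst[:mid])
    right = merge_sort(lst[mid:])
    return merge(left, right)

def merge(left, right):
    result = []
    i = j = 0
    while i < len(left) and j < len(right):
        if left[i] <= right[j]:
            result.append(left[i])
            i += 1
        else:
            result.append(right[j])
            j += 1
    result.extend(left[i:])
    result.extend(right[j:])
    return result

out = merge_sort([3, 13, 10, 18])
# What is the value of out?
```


merge_sort([3, 13, 10, 18])
Split into [3, 13] and [10, 18]
Left sorted: [3, 13]
Right sorted: [10, 18]
Merge [3, 13] and [10, 18]
= [3, 10, 13, 18]


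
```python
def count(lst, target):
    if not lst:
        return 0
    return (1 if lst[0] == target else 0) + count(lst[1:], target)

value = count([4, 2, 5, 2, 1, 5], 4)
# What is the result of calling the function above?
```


count([4, 2, 5, 2, 1, 5], 4)
lst[0]=4 == 4: 1 + count([2, 5, 2, 1, 5], 4)
lst[0]=2 != 4: 0 + count([5, 2, 1, 5], 4)
lst[0]=5 != 4: 0 + count([2, 1, 5], 4)
lst[0]=2 != 4: 0 + count([1, 5], 4)
lst[0]=1 != 4: 0 + count([5], 4)
lst[0]=5 != 4: 0 + count([], 4)
= 1


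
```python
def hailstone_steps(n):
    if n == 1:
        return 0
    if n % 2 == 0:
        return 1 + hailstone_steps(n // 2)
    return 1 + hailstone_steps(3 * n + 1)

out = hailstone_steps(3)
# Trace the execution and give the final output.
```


hailstone_steps(3)
3 is odd -> 3*3+1 = 10 -> hailstone_steps(10)
10 is even -> hailstone_steps(5)
5 is odd -> 3*5+1 = 16 -> hailstone_steps(16)
16 is even -> hailstone_steps(8)
8 is even -> hailstone_steps(4)
4 is even -> hailstone_steps(2)
2 is even -> hailstone_steps(1)
Reached 1 after 7 steps
= 7


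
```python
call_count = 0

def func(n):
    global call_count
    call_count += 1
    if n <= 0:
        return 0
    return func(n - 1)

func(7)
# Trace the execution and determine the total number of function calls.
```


func(7) calls func(6) calls ... calls func(0)
Total calls: 7 + 1 (for base case) = 8


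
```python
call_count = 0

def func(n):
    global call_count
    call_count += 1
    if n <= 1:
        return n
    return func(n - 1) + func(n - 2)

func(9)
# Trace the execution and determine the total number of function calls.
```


func(9) calls func(8) and func(7); each non-base call branches into two more.
Let C(k) = total number of calls made by func(k), including the call to func(k) itself.
Base cases: C(0) = 1, C(1) = 1
Recurrence: C(k) = 1 + C(k-1) + C(k-2)
  C(2) = 1 + C(1) + C(0) = 1 + 1 + 1 = 3
  C(3) = 1 + C(2) + C(1) = 1 + 3 + 1 = 5
  C(4) = 1 + C(3) + C(2) = 1 + 5 + 3 = 9
  C(5) = 1 + C(4) + C(3) = 1 + 9 + 5 = 15
  C(6) = 1 + C(5) + C(4) = 1 + 15 + 9 = 25
  C(7) = 1 + C(6) + C(5) = 1 + 25 + 15 = 41
  C(8) = 1 + C(7) + C(6) = 1 + 41 + 25 = 67
  C(9) = 1 + C(8) + C(7) = 1 + 67 + 41 = 109
Total calls = C(9) = 109


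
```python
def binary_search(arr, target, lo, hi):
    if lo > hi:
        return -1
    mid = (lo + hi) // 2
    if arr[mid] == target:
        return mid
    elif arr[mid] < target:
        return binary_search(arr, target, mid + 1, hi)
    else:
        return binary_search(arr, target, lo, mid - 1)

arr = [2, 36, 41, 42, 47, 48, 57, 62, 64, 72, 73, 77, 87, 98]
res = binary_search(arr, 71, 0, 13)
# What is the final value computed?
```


binary_search(arr, 71, 0, 13)
lo=0, hi=13, mid=6, arr[mid]=57
57 < 71, search right half
lo=7, hi=13, mid=10, arr[mid]=73
73 > 71, search left half
lo=7, hi=9, mid=8, arr[mid]=64
64 < 71, search right half
lo=9, hi=9, mid=9, arr[mid]=72
72 > 71, search left half
lo > hi, target not found, return -1
= -1


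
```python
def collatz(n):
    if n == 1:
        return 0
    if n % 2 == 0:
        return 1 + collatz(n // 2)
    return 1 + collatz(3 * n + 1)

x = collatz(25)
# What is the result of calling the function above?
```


collatz(25)
25 is odd -> 3*25+1 = 76 -> collatz(76)
76 is even -> collatz(38)
38 is even -> collatz(19)
19 is odd -> 3*19+1 = 58 -> collatz(58)
58 is even -> collatz(29)
29 is odd -> 3*29+1 = 88 -> collatz(88)
88 is even -> collatz(44)
44 is even -> collatz(22)
22 is even -> collatz(11)
11 is odd -> 3*11+1 = 34 -> collatz(34)
34 is even -> collatz(17)
17 is odd -> 3*17+1 = 52 -> collatz(52)
52 is even -> collatz(26)
26 is even -> collatz(13)
13 is odd -> 3*13+1 = 40 -> collatz(40)
40 is even -> collatz(20)
20 is even -> collatz(10)
10 is even -> collatz(5)
5 is odd -> 3*5+1 = 16 -> collatz(16)
16 is even -> collatz(8)
8 is even -> collatz(4)
4 is even -> collatz(2)
2 is even -> collatz(1)
Reached 1 after 23 steps
= 23


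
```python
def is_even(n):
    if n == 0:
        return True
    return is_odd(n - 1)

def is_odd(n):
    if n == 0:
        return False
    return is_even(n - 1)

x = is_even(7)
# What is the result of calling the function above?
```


is_even(7)
= is_odd(6)
= is_even(5)
= is_odd(4)
= is_even(3)
= is_odd(2)
= is_even(1)
= is_odd(0)
n == 0: return False
= False


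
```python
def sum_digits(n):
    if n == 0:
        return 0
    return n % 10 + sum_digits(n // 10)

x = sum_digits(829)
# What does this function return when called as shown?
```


sum_digits(829)
= 9 + sum_digits(82)
= 9 + 2 + sum_digits(8)
= 9 + 2 + 8 + sum_digits(0)
= 9 + 2 + 8 + 0
= 19


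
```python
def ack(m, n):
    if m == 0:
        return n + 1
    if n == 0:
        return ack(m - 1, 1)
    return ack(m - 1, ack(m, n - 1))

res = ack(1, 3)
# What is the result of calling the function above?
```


ack(1, 3)
= ack(0, ack(1, 2))
First compute ack(1, 2) = 4
= ack(0, 4)
= 5


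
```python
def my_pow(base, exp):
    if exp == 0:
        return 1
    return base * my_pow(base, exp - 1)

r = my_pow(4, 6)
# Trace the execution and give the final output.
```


my_pow(4, 6)
= 4 * my_pow(4, 5)
= 4 * 4 * my_pow(4, 4)
= 4 * 4 * 4 * my_pow(4, 3)
= 4 * 4 * 4 * 4 * my_pow(4, 2)
= 4 * 4 * 4 * 4 * 4 * my_pow(4, 1)
= 4 * 4 * 4 * 4 * 4 * 4 * my_pow(4, 0)
= 4 * 4 * 4 * 4 * 4 * 4 * 1
= 4096


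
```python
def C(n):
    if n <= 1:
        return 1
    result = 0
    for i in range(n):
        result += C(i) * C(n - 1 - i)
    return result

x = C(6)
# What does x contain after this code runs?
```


C(6)
= sum of C(i) * C(6-1-i) for i in 0..5
First compute sub-values bottom-up:
  C(0) = 1, C(1) = 1
  C(2) = 1*1 + 1*1 = 2
  C(3) = 1*2 + 1*1 + 2*1 = 5
  C(4) = 1*5 + 1*2 + 2*1 + 5*1 = 14
  C(5) = 1*14 + 1*5 + 2*2 + 5*1 + 14*1 = 42
Now C(6):
  C(0)*C(5) = 1*42 = 42
  C(1)*C(4) = 1*14 = 14
  C(2)*C(3) = 2*5 = 10
  C(3)*C(2) = 5*2 = 10
  C(4)*C(1) = 14*1 = 14
  C(5)*C(0) = 42*1 = 42
= 42 + 14 + 10 + 10 + 14 + 42
= 132


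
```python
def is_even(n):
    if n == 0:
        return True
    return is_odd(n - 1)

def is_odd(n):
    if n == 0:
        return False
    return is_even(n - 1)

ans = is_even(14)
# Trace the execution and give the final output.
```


is_even(14)
= is_odd(13)
= is_even(12)
= is_odd(11)
= is_even(10)
= is_odd(9)
= is_even(8)
= is_odd(7)
= is_even(6)
= is_odd(5)
= is_even(4)
= is_odd(3)
= is_even(2)
= is_odd(1)
= is_even(0)
n == 0: return True
= True


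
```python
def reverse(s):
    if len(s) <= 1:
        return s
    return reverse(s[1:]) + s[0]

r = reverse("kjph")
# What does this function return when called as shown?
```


reverse("kjph")
= reverse("jph") + "k"
= reverse("ph") + "j" + "k"
= reverse("h") + "p" + "j" + "k"
= "h" + "p" + "j" + "k"
= "hpjk"
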